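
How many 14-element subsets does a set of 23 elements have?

C(23,14) = C(23,9) by symmetry.
C(23,9) = (23·22·21·20·19·18·17·16·15) / 9! = 296541907200 / 362880 = 817190.

817190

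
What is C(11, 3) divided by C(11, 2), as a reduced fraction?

C(n,k+1)/C(n,k) = (n−k)/(k+1) = (11−2)/(2+1) = 9/3 = 3.

3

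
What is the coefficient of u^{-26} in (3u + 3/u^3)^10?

General term: C(10,j)·(3u)^j·(3/u^3)^(10-j), with u-exponent 1j − 3(10−j) = 4j − 30.
Set 4j − 30 = -26: j = 1.
C(10,1) = 10; 3^1 = 3; 3^9 = 19683.
Coefficient = 10 · 3 · 19683 = 590490.

590490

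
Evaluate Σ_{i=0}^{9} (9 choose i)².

48620

Σ C(9,i)² is the coefficient of x^9 in (1+x)^9(1+x)^9 = (1+x)^18, i.e. C(18,9) = 48620.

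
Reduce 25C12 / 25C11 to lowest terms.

7/6

C(n,k+1)/C(n,k) = (n−k)/(k+1) = (25−11)/(11+1) = 14/12 = 7/6.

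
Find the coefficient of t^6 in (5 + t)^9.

10500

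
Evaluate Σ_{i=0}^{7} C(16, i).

1 + 16 + 120 + 560 + 1820 + 4368 + 8008 + 11440 = 26333.

26333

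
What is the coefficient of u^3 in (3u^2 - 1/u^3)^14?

General term: C(14,j)·(3u^2)^j·(-1/u^3)^(14-j), with u-exponent 2j − 3(14−j) = 5j − 42.
Set 5j − 42 = 3: j = 9.
C(14,9) = 2002; 3^9 = 19683; (-1)^5 = -1.
Coefficient = 2002 · 19683 · (-1) = -39405366.

-39405366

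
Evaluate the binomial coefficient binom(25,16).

2042975

C(25,16) = C(25,9) by symmetry.
C(25,9) = (25·24·23·22·21·20·19·18·17) / 9! = 741354768000 / 362880 = 2042975.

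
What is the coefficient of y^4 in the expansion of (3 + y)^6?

135

The general term is C(6,j)·(3)^j·(y)^(6-j); the y^4 term has j = 2.
C(6,2) = 15.
Coefficient = C(6,2) · 3^2 = 15 · 9 = 135.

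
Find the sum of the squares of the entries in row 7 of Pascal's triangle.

By Vandermonde's identity, Σ C(7,i)² = C(14,7) = 3432.

3432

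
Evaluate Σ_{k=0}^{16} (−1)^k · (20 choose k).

The partial alternating sum Σ_{k=0}^{16} (−1)^k C(20,k) = (−1)^16 C(19,16) = 969.

969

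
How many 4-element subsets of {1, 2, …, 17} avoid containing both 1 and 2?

2275

All 4-subsets: C(17,4) = 2380. Those containing both fixed elements: C(15,2) = 105.
2380 − 105 = 2275.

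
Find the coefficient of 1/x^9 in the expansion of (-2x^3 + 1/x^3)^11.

General term: C(11,j)·(-2x^3)^j·(1/x^3)^(11-j), with x-exponent 3j − 3(11−j) = 6j − 33.
Set 6j − 33 = -9: j = 4.
C(11,4) = 330; (-2)^4 = 16; 1^7 = 1.
Coefficient = 330 · 16 · 1 = 5280.

5280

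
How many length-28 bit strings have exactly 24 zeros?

Choose the 24 positions: C(28,24) = 20475.

20475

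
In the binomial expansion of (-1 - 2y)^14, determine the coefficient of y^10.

The general term is C(14,j)·(-1)^j·(-2y)^(14-j); the y^10 term has j = 4.
C(14,4) = 1001.
Coefficient = C(14,4) · (-2)^10 = 1001 · 1024 = 1025024.

1025024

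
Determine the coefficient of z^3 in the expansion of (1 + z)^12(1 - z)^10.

Coefficient of z^3 = Σ_{j} C(12,j)·1^j·C(10,3-j)·(-1)^(3-j) for j from 0 to 3.
= (-120) + 540 + (-660) + 220 = -20.

-20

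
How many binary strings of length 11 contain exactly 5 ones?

Choose the 5 positions: C(11,5) = 462.

462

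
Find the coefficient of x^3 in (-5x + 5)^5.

-31250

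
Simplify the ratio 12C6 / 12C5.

7/6

C(n,k+1)/C(n,k) = (n−k)/(k+1) = (12−5)/(5+1) = 7/6.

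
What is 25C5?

C(25,5) = (25·24·23·22·21) / 5! = 6375600 / 120 = 53130.

53130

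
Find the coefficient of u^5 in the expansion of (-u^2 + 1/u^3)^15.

General term: C(15,j)·(-u^2)^j·(1/u^3)^(15-j), with u-exponent 2j − 3(15−j) = 5j − 45.
Set 5j − 45 = 5: j = 10.
C(15,10) = 3003; (-1)^10 = 1; 1^5 = 1.
Coefficient = 3003 · 1 · 1 = 3003.

3003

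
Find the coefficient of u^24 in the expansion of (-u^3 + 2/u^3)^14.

-2912

General term: C(14,j)·(-u^3)^j·(2/u^3)^(14-j), with u-exponent 3j − 3(14−j) = 6j − 42.
Set 6j − 42 = 24: j = 11.
C(14,11) = 364; (-1)^11 = -1; 2^3 = 8.
Coefficient = 364 · (-1) · 8 = -2912.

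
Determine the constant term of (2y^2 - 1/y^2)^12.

59136

General term: C(12,j)·(2y^2)^j·(-1/y^2)^(12-j), with y-exponent 2j − 2(12−j) = 4j − 24.
Set 4j − 24 = 0: j = 6.
C(12,6) = 924; 2^6 = 64; (-1)^6 = 1.
Coefficient = 924 · 64 · 1 = 59136.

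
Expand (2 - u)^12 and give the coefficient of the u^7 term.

The general term is C(12,j)·(2)^j·(-u)^(12-j); the u^7 term has j = 5.
C(12,5) = 792.
Coefficient = C(12,5) · 2^5 · (-1)^7 = 792 · 32 · (-1) = -25344.

-25344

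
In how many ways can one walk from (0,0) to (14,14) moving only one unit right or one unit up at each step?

40116600

Each path is a sequence of 28 steps with 14 rights: C(28,14) = 40116600.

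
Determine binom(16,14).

C(16,14) = C(16,2) by symmetry.
C(16,2) = (16·15) / 2! = 240 / 2 = 120.

120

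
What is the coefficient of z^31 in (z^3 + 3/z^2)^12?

36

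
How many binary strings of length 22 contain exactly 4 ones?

Choose the 4 positions: C(22,4) = 7315.

7315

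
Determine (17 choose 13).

2380

C(17,13) = C(17,4) by symmetry.
C(17,4) = (17·16·15·14) / 4! = 57120 / 24 = 2380.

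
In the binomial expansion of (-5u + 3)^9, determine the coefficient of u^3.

-7654500

The general term is C(9,j)·(-5u)^j·(3)^(9-j); the u^3 term has j = 3.
C(9,3) = 84.
Coefficient = C(9,3) · (-5)^3 · 3^6 = 84 · (-125) · 729 = -7654500.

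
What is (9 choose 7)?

36

C(9,7) = C(9,2) by symmetry.
C(9,2) = (9·8) / 2! = 72 / 2 = 36.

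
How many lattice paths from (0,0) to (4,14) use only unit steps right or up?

3060

Each path is a sequence of 18 steps with 4 rights: C(18,4) = 3060.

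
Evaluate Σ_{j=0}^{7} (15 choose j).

1 + 15 + 105 + 455 + 1365 + 3003 + 5005 + 6435 = 16384.

16384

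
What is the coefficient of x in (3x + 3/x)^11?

81841914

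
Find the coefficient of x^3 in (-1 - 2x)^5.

-80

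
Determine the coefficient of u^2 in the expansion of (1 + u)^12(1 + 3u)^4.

Coefficient of u^2 = Σ_{j} C(12,j)·1^j·C(4,2-j)·3^(2-j) for j from 0 to 2.
= 54 + 144 + 66 = 264.

264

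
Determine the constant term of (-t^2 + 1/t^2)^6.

General term: C(6,j)·(-t^2)^j·(1/t^2)^(6-j), with t-exponent 2j − 2(6−j) = 4j − 12.
Set 4j − 12 = 0: j = 3.
C(6,3) = 20; (-1)^3 = -1; 1^3 = 1.
Coefficient = 20 · (-1) · 1 = -20.

-20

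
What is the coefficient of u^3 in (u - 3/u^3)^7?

-21

General term: C(7,j)·(u)^j·(-3/u^3)^(7-j), with u-exponent 1j − 3(7−j) = 4j − 21.
Set 4j − 21 = 3: j = 6.
C(7,6) = 7; 1^6 = 1; (-3)^1 = -3.
Coefficient = 7 · 1 · (-3) = -21.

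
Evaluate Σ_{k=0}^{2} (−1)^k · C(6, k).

10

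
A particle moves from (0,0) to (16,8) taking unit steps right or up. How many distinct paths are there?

Each path is a sequence of 24 steps with 16 rights: C(24,16) = 735471.

735471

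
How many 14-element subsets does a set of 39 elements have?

15084504396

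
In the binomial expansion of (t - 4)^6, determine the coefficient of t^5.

The general term is C(6,j)·(t)^j·(-4)^(6-j); the t^5 term has j = 5.
C(6,5) = 6.
Coefficient = C(6,5) · (-4)^1 = 6 · (-4) = -24.

-24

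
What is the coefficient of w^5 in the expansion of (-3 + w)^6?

The general term is C(6,j)·(-3)^j·(w)^(6-j); the w^5 term has j = 1.
C(6,1) = 6.
Coefficient = C(6,1) · (-3)^1 = 6 · (-3) = -18.

-18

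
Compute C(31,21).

44352165

C(31,21) = C(31,10) by symmetry.
C(31,10) = (31·30·29·28·27·26·25·24·23·22) / 10! = 160945136352000 / 3628800 = 44352165.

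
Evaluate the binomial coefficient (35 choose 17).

C(35,17) = (35·34·33·32·31·30·29·28·27·26·25·24·23·22·21·20·19) / 17! = 1613955767240110694400000 / 355687428096000 = 4537567650.

4537567650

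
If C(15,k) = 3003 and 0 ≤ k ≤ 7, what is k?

C(15,k) increases on 0 ≤ k ≤ 7. C(15,4) = 1365 and C(15,5) = 3003, so k = 5.

5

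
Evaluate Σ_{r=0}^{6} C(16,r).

14893

1 + 16 + 120 + 560 + 1820 + 4368 + 8008 = 14893.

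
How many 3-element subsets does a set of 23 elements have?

C(23,3) = (23·22·21) / 3! = 10626 / 6 = 1771.

1771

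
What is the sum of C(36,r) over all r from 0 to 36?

68719476736

Setting x = 1 in (1+x)^36 gives Σ C(36,r) = 2^36 = 68719476736.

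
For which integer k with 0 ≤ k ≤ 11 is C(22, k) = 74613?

C(22,k) increases on 0 ≤ k ≤ 11. C(22,5) = 26334 and C(22,6) = 74613, so k = 6.

6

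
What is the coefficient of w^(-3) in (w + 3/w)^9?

General term: C(9,j)·(w)^j·(3/w)^(9-j), with w-exponent 1j − 1(9−j) = 2j − 9.
Set 2j − 9 = -3: j = 3.
C(9,3) = 84; 1^3 = 1; 3^6 = 729.
Coefficient = 84 · 1 · 729 = 61236.

61236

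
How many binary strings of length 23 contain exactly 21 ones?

Choose the 21 positions: C(23,21) = 253.

253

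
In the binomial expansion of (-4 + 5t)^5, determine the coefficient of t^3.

The general term is C(5,j)·(-4)^j·(5t)^(5-j); the t^3 term has j = 2.
C(5,2) = 10.
Coefficient = C(5,2) · (-4)^2 · 5^3 = 10 · 16 · 125 = 20000.

20000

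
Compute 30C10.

30045015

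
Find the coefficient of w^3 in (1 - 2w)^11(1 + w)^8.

-120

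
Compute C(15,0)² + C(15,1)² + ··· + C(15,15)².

Σ C(15,r)² is the coefficient of x^15 in (1+x)^15(1+x)^15 = (1+x)^30, i.e. C(30,15) = 155117520.

155117520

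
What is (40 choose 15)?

C(40,15) = (40·39·38·37·36·35·34·33·32·31·30·29·28·27·26) / 15! = 52601652673686724608000 / 1307674368000 = 40225345056.

40225345056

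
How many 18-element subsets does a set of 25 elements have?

480700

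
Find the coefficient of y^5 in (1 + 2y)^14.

64064

The general term is C(14,j)·(1)^j·(2y)^(14-j); the y^5 term has j = 9.
C(14,9) = 2002.
Coefficient = C(14,9) · 2^5 = 2002 · 32 = 64064.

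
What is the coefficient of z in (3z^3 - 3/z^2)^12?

-420901272

General term: C(12,j)·(3z^3)^j·(-3/z^2)^(12-j), with z-exponent 3j − 2(12−j) = 5j − 24.
Set 5j − 24 = 1: j = 5.
C(12,5) = 792; 3^5 = 243; (-3)^7 = -2187.
Coefficient = 792 · 243 · (-2187) = -420901272.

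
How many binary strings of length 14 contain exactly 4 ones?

Choose the 4 positions: C(14,4) = 1001.

1001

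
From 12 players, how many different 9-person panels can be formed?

220

This is C(12,9) = 220.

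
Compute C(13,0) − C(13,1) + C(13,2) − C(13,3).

-220

The partial alternating sum Σ_{k=0}^{3} (−1)^k C(13,k) = (−1)^3 C(12,3) = -220.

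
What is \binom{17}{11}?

12376

C(17,11) = C(17,6) by symmetry.
C(17,6) = (17·16·15·14·13·12) / 6! = 8910720 / 720 = 12376.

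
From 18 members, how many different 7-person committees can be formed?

31824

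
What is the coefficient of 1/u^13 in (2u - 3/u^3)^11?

General term: C(11,j)·(2u)^j·(-3/u^3)^(11-j), with u-exponent 1j − 3(11−j) = 4j − 33.
Set 4j − 33 = -13: j = 5.
C(11,5) = 462; 2^5 = 32; (-3)^6 = 729.
Coefficient = 462 · 32 · 729 = 10777536.

10777536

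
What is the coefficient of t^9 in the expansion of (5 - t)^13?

-446875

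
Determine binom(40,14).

23206929840

C(40,14) = (40·39·38·37·36·35·34·33·32·31·30·29·28·27) / 14! = 2023140487449489408000 / 87178291200 = 23206929840.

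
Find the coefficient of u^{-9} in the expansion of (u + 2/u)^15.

1863680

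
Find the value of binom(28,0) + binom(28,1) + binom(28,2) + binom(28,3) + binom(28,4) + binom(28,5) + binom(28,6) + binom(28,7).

1 + 28 + 378 + 3276 + 20475 + 98280 + 376740 + 1184040 = 1683218.

1683218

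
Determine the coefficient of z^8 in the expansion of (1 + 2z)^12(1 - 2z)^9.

Coefficient of z^8 = Σ_{j} C(12,j)·2^j·C(9,8-j)·(-2)^(8-j) for j from 0 to 8.
= 2304 + (-110592) + 1419264 + (-7096320) + 15966720 + (-17031168) + 8515584 + (-1824768) + 126720 = -32256.

-32256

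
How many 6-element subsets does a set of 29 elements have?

C(29,6) = (29·28·27·26·25·24) / 6! = 342014400 / 720 = 475020.

475020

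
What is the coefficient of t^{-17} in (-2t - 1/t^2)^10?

20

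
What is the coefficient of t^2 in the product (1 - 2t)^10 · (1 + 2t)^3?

72

Coefficient of t^2 = Σ_{j} C(10,j)·(-2)^j·C(3,2-j)·2^(2-j) for j from 0 to 2.
= 12 + (-120) + 180 = 72.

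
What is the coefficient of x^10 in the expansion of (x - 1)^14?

1001

The general term is C(14,j)·(x)^j·(-1)^(14-j); the x^10 term has j = 10.
C(14,10) = 1001.
Coefficient = C(14,10) = 1001.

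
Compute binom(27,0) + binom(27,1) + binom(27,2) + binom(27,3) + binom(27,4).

1 + 27 + 351 + 2925 + 17550 = 20854.

20854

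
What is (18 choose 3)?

C(18,3) = (18·17·16) / 3! = 4896 / 6 = 816.

816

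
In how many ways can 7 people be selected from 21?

116280

This is C(21,7) = 116280.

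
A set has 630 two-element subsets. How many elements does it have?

36

n(n−1)/2 = 630 ⇒ n(n−1) = 1260. Since 36·35 = 1260, n = 36.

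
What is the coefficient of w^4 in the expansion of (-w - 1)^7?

-35

The general term is C(7,j)·(-w)^j·(-1)^(7-j); the w^4 term has j = 4.
C(7,4) = 35.
Coefficient = C(7,4) · (-1)^3 = 35 · (-1) = -35.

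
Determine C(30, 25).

C(30,25) = C(30,5) by symmetry.
C(30,5) = (30·29·28·27·26) / 5! = 17100720 / 120 = 142506.

142506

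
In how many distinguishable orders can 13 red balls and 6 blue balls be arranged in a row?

Choose positions for the red balls: C(19,13) = 27132.

27132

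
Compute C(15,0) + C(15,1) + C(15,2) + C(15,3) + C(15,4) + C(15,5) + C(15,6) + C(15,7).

16384

1 + 15 + 105 + 455 + 1365 + 3003 + 5005 + 6435 = 16384.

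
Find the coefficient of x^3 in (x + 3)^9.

The general term is C(9,j)·(x)^j·(3)^(9-j); the x^3 term has j = 3.
C(9,3) = 84.
Coefficient = C(9,3) · 3^6 = 84 · 729 = 61236.

61236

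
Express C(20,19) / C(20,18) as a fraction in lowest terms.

2/19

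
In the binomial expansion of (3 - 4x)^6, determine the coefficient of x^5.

The general term is C(6,j)·(3)^j·(-4x)^(6-j); the x^5 term has j = 1.
C(6,1) = 6.
Coefficient = C(6,1) · 3^1 · (-4)^5 = 6 · 3 · (-1024) = -18432.

-18432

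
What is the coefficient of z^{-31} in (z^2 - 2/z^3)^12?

-24576

General term: C(12,j)·(z^2)^j·(-2/z^3)^(12-j), with z-exponent 2j − 3(12−j) = 5j − 36.
Set 5j − 36 = -31: j = 1.
C(12,1) = 12; 1^1 = 1; (-2)^11 = -2048.
Coefficient = 12 · 1 · (-2048) = -24576.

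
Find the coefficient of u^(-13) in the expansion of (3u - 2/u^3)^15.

General term: C(15,j)·(3u)^j·(-2/u^3)^(15-j), with u-exponent 1j − 3(15−j) = 4j − 45.
Set 4j − 45 = -13: j = 8.
C(15,8) = 6435; 3^8 = 6561; (-2)^7 = -128.
Coefficient = 6435 · 6561 · (-128) = -5404164480.

-5404164480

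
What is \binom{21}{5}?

20349

C(21,5) = (21·20·19·18·17) / 5! = 2441880 / 120 = 20349.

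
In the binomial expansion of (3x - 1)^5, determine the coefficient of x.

15

The general term is C(5,j)·(3x)^j·(-1)^(5-j); the x^1 term has j = 1.
C(5,1) = 5.
Coefficient = C(5,1) · 3^1 = 5 · 3 = 15.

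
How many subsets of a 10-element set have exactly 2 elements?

45

Choose the 2 positions: C(10,2) = 45.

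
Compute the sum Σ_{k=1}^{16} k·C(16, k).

524288

Differentiating (1+x)^16 and setting x=1: Σ k·C(16,k) = 16·2^15 = 524288.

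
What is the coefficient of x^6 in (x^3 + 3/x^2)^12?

673596

General term: C(12,j)·(x^3)^j·(3/x^2)^(12-j), with x-exponent 3j − 2(12−j) = 5j − 24.
Set 5j − 24 = 6: j = 6.
C(12,6) = 924; 1^6 = 1; 3^6 = 729.
Coefficient = 924 · 1 · 729 = 673596.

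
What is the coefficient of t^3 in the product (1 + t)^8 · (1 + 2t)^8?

1848

Coefficient of t^3 = Σ_{j} C(8,j)·1^j·C(8,3-j)·2^(3-j) for j from 0 to 3.
= 448 + 896 + 448 + 56 = 1848.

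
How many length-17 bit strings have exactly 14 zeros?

Choose the 14 positions: C(17,14) = 680.

680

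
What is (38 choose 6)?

C(38,6) = (38·37·36·35·34·33) / 6! = 1987690320 / 720 = 2760681.

2760681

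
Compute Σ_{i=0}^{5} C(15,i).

1 + 15 + 105 + 455 + 1365 + 3003 = 4944.

4944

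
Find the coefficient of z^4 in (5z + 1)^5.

The general term is C(5,j)·(5z)^j·(1)^(5-j); the z^4 term has j = 4.
C(5,4) = 5.
Coefficient = C(5,4) · 5^4 = 5 · 625 = 3125.

3125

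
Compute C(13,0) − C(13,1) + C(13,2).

66

The partial alternating sum Σ_{k=0}^{2} (−1)^k C(13,k) = (−1)^2 C(12,2) = 66.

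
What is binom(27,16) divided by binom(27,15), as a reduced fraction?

3/4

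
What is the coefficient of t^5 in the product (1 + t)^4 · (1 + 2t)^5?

Coefficient of t^5 = Σ_{j} C(4,j)·1^j·C(5,5-j)·2^(5-j) for j from 0 to 4.
= 32 + 320 + 480 + 160 + 10 = 1002.

1002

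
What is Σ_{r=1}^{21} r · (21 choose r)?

Since r·C(21,r) = 21·C(20,r−1), the sum is 21·2^20 = 21·1048576 = 22020096.

22020096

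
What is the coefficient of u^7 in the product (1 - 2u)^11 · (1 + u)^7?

Coefficient of u^7 = Σ_{j} C(11,j)·(-2)^j·C(7,7-j)·1^(7-j) for j from 0 to 7.
= 1 + (-154) + 4620 + (-46200) + 184800 + (-310464) + 206976 + (-42240) = -2661.

-2661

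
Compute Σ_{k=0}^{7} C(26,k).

971712

1 + 26 + 325 + 2600 + 14950 + 65780 + 230230 + 657800 = 971712.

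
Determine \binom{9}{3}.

84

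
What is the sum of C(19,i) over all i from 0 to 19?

Setting x = 1 in (1+x)^19 gives Σ C(19,i) = 2^19 = 524288.

524288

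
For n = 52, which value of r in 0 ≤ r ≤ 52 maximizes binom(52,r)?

26

C(52,r) is maximized at r = 52/2 = 26.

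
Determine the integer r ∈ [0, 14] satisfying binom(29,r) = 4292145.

C(29,r) increases on 0 ≤ r ≤ 14. C(29,7) = 1560780 and C(29,8) = 4292145, so r = 8.

8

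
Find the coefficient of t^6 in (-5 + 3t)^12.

The general term is C(12,j)·(-5)^j·(3t)^(12-j); the t^6 term has j = 6.
C(12,6) = 924.
Coefficient = C(12,6) · (-5)^6 · 3^6 = 924 · 15625 · 729 = 10524937500.

10524937500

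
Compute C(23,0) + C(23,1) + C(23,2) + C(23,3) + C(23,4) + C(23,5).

44552

1 + 23 + 253 + 1771 + 8855 + 33649 = 44552.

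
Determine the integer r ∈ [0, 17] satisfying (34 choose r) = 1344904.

6

C(34,r) increases on 0 ≤ r ≤ 17. C(34,5) = 278256 and C(34,6) = 1344904, so r = 6.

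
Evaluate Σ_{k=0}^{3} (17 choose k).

1 + 17 + 136 + 680 = 834.

834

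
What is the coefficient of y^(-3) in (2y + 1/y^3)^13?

General term: C(13,j)·(2y)^j·(1/y^3)^(13-j), with y-exponent 1j − 3(13−j) = 4j − 39.
Set 4j − 39 = -3: j = 9.
C(13,9) = 715; 2^9 = 512; 1^4 = 1.
Coefficient = 715 · 512 · 1 = 366080.

366080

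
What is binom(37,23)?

6107086800

C(37,23) = C(37,14) by symmetry.
C(37,14) = (37·36·35·34·33·32·31·30·29·28·27·26·25·24) / 14! = 532405391434076160000 / 87178291200 = 6107086800.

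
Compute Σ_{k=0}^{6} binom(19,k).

1 + 19 + 171 + 969 + 3876 + 11628 + 27132 = 43796.

43796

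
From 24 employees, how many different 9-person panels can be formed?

1307504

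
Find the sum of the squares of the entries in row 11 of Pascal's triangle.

705432

Σ C(11,j)² is the coefficient of x^11 in (1+x)^11(1+x)^11 = (1+x)^22, i.e. C(22,11) = 705432.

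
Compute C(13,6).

C(13,6) = (13·12·11·10·9·8) / 6! = 1235520 / 720 = 1716.

1716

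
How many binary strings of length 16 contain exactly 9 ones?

11440

Choose the 9 positions: C(16,9) = 11440.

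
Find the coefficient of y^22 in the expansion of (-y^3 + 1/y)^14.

General term: C(14,j)·(-y^3)^j·(1/y)^(14-j), with y-exponent 3j − 1(14−j) = 4j − 14.
Set 4j − 14 = 22: j = 9.
C(14,9) = 2002; (-1)^9 = -1; 1^5 = 1.
Coefficient = 2002 · (-1) · 1 = -2002.

-2002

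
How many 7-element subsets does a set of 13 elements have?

1716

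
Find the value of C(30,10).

C(30,10) = (30·29·28·27·26·25·24·23·22·21) / 10! = 109027350432000 / 3628800 = 30045015.

30045015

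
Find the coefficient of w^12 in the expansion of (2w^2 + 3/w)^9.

41472

General term: C(9,j)·(2w^2)^j·(3/w)^(9-j), with w-exponent 2j − 1(9−j) = 3j − 9.
Set 3j − 9 = 12: j = 7.
C(9,7) = 36; 2^7 = 128; 3^2 = 9.
Coefficient = 36 · 128 · 9 = 41472.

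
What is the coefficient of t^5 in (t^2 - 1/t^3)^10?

General term: C(10,j)·(t^2)^j·(-1/t^3)^(10-j), with t-exponent 2j − 3(10−j) = 5j − 30.
Set 5j − 30 = 5: j = 7.
C(10,7) = 120; 1^7 = 1; (-1)^3 = -1.
Coefficient = 120 · 1 · (-1) = -120.

-120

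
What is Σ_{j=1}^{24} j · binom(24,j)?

201326592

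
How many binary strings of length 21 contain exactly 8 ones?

203490

Choose the 8 positions: C(21,8) = 203490.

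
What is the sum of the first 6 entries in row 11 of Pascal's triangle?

1 + 11 + 55 + 165 + 330 + 462 = 1024.

1024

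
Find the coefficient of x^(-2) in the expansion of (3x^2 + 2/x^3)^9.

489888

General term: C(9,j)·(3x^2)^j·(2/x^3)^(9-j), with x-exponent 2j − 3(9−j) = 5j − 27.
Set 5j − 27 = -2: j = 5.
C(9,5) = 126; 3^5 = 243; 2^4 = 16.
Coefficient = 126 · 243 · 16 = 489888.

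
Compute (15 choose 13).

105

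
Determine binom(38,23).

C(38,23) = C(38,15) by symmetry.
C(38,15) = (38·37·36·35·34·33·32·31·30·29·28·27·26·25·24) / 15! = 20231404874494894080000 / 1307674368000 = 15471286560.

15471286560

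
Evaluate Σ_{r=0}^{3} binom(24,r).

2325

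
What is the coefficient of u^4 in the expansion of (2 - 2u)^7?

4480

The general term is C(7,j)·(2)^j·(-2u)^(7-j); the u^4 term has j = 3.
C(7,3) = 35.
Coefficient = C(7,3) · 2^3 · (-2)^4 = 35 · 8 · 16 = 4480.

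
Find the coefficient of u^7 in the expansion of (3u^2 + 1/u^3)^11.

1082565

General term: C(11,j)·(3u^2)^j·(1/u^3)^(11-j), with u-exponent 2j − 3(11−j) = 5j − 33.
Set 5j − 33 = 7: j = 8.
C(11,8) = 165; 3^8 = 6561; 1^3 = 1.
Coefficient = 165 · 6561 · 1 = 1082565.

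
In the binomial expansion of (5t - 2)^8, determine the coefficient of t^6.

The general term is C(8,j)·(5t)^j·(-2)^(8-j); the t^6 term has j = 6.
C(8,6) = 28.
Coefficient = C(8,6) · 5^6 · (-2)^2 = 28 · 15625 · 4 = 1750000.

1750000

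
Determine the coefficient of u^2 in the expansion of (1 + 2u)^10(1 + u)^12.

Coefficient of u^2 = Σ_{j} C(10,j)·2^j·C(12,2-j)·1^(2-j) for j from 0 to 2.
= 66 + 240 + 180 = 486.

486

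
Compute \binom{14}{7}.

3432

C(14,7) = (14·13·12·11·10·9·8) / 7! = 17297280 / 5040 = 3432.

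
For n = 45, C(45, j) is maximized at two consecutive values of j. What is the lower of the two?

22

For odd n = 45, C(45,j) peaks at j = (n−1)/2 and (n+1)/2; the lower is 22.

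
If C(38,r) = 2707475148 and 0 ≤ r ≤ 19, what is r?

12

C(38,r) increases on 0 ≤ r ≤ 19. C(38,11) = 1203322288 and C(38,12) = 2707475148, so r = 12.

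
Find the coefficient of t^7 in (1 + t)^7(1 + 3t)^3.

1576

Coefficient of t^7 = Σ_{j} C(7,j)·1^j·C(3,7-j)·3^(7-j) for j from 4 to 7.
= 945 + 567 + 63 + 1 = 1576.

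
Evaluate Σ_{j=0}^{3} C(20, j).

1351

1 + 20 + 190 + 1140 = 1351.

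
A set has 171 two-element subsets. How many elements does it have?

19

n(n−1)/2 = 171 ⇒ n(n−1) = 342. Since 19·18 = 342, n = 19.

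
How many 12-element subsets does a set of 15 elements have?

C(15,12) = C(15,3) by symmetry.
C(15,3) = (15·14·13) / 3! = 2730 / 6 = 455.

455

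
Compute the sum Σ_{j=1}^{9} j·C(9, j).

2304

Since j·C(9,j) = 9·C(8,j−1), the sum is 9·2^8 = 9·256 = 2304.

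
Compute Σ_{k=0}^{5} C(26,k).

83682

1 + 26 + 325 + 2600 + 14950 + 65780 = 83682.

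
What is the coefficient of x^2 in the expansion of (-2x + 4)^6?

15360

The general term is C(6,j)·(-2x)^j·(4)^(6-j); the x^2 term has j = 2.
C(6,2) = 15.
Coefficient = C(6,2) · (-2)^2 · 4^4 = 15 · 4 · 256 = 15360.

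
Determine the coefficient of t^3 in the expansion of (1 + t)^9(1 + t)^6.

455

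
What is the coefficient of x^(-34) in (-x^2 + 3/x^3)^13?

General term: C(13,j)·(-x^2)^j·(3/x^3)^(13-j), with x-exponent 2j − 3(13−j) = 5j − 39.
Set 5j − 39 = -34: j = 1.
C(13,1) = 13; (-1)^1 = -1; 3^12 = 531441.
Coefficient = 13 · (-1) · 531441 = -6908733.

-6908733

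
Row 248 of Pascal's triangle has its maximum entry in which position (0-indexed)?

124

C(248,r) is maximized at r = 248/2 = 124.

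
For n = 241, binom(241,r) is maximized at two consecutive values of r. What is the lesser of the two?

For odd n = 241, C(241,r) peaks at r = (n−1)/2 and (n+1)/2; the lesser is 120.

120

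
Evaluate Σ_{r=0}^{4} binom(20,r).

1 + 20 + 190 + 1140 + 4845 = 6196.

6196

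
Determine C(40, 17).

C(40,17) = (40·39·38·37·36·35·34·33·32·31·30·29·28·27·26·25·24) / 17! = 31560991604212034764800000 / 355687428096000 = 88732378800.

88732378800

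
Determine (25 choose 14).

C(25,14) = C(25,11) by symmetry.
C(25,11) = (25·24·23·22·21·20·19·18·17·16·15) / 11! = 177925144320000 / 39916800 = 4457400.

4457400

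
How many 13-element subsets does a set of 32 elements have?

347373600

C(32,13) = (32·31·30·29·28·27·26·25·24·23·22·21·20) / 13! = 2163102632570880000 / 6227020800 = 347373600.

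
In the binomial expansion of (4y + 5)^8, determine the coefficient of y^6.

2867200

The general term is C(8,j)·(4y)^j·(5)^(8-j); the y^6 term has j = 6.
C(8,6) = 28.
Coefficient = C(8,6) · 4^6 · 5^2 = 28 · 4096 · 25 = 2867200.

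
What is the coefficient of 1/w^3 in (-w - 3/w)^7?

General term: C(7,j)·(-w)^j·(-3/w)^(7-j), with w-exponent 1j − 1(7−j) = 2j − 7.
Set 2j − 7 = -3: j = 2.
C(7,2) = 21; (-1)^2 = 1; (-3)^5 = -243.
Coefficient = 21 · 1 · (-243) = -5103.

-5103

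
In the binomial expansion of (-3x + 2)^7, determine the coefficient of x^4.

The general term is C(7,j)·(-3x)^j·(2)^(7-j); the x^4 term has j = 4.
C(7,4) = 35.
Coefficient = C(7,4) · (-3)^4 · 2^3 = 35 · 81 · 8 = 22680.

22680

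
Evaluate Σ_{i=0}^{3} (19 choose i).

1 + 19 + 171 + 969 = 1160.

1160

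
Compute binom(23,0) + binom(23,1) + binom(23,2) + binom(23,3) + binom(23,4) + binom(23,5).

44552

1 + 23 + 253 + 1771 + 8855 + 33649 = 44552.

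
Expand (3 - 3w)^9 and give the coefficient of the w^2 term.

The general term is C(9,j)·(3)^j·(-3w)^(9-j); the w^2 term has j = 7.
C(9,7) = 36.
Coefficient = C(9,7) · 3^7 · (-3)^2 = 36 · 2187 · 9 = 708588.

708588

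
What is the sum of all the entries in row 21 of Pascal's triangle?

2097152

The entries of row 21 sum to 2^21 = 2097152.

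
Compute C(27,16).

13037895

C(27,16) = C(27,11) by symmetry.
C(27,11) = (27·26·25·24·23·22·21·20·19·18·17) / 11! = 520431047136000 / 39916800 = 13037895.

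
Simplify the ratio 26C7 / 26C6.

20/7

C(n,k+1)/C(n,k) = (n−k)/(k+1) = (26−6)/(6+1) = 20/7.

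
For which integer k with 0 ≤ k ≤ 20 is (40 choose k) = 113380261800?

18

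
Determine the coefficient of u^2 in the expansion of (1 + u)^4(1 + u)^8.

(1 + u)^4(1 + u)^8 = (1 + u)^12, so the coefficient of u^2 is C(12,2)·1^2 = 66·1 = 66.

66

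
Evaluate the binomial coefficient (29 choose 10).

C(29,10) = (29·28·27·26·25·24·23·22·21·20) / 10! = 72684900288000 / 3628800 = 20030010.

20030010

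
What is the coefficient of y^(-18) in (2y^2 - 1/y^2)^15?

3640

General term: C(15,j)·(2y^2)^j·(-1/y^2)^(15-j), with y-exponent 2j − 2(15−j) = 4j − 30.
Set 4j − 30 = -18: j = 3.
C(15,3) = 455; 2^3 = 8; (-1)^12 = 1.
Coefficient = 455 · 8 · 1 = 3640.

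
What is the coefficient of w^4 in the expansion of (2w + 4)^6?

The general term is C(6,j)·(2w)^j·(4)^(6-j); the w^4 term has j = 4.
C(6,4) = 15.
Coefficient = C(6,4) · 2^4 · 4^2 = 15 · 16 · 16 = 3840.

3840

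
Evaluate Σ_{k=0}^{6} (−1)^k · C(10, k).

The partial alternating sum Σ_{k=0}^{6} (−1)^k C(10,k) = (−1)^6 C(9,6) = 84.

84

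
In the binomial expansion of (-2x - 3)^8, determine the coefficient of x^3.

The general term is C(8,j)·(-2x)^j·(-3)^(8-j); the x^3 term has j = 3.
C(8,3) = 56.
Coefficient = C(8,3) · (-2)^3 · (-3)^5 = 56 · (-8) · (-243) = 108864.

108864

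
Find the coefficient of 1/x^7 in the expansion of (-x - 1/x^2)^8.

General term: C(8,j)·(-x)^j·(-1/x^2)^(8-j), with x-exponent 1j − 2(8−j) = 3j − 16.
Set 3j − 16 = -7: j = 3.
C(8,3) = 56; (-1)^3 = -1; (-1)^5 = -1.
Coefficient = 56 · (-1) · (-1) = 56.

56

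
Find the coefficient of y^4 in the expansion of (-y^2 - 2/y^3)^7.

-84

General term: C(7,j)·(-y^2)^j·(-2/y^3)^(7-j), with y-exponent 2j − 3(7−j) = 5j − 21.
Set 5j − 21 = 4: j = 5.
C(7,5) = 21; (-1)^5 = -1; (-2)^2 = 4.
Coefficient = 21 · (-1) · 4 = -84.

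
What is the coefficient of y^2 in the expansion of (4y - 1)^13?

-1248

The general term is C(13,j)·(4y)^j·(-1)^(13-j); the y^2 term has j = 2.
C(13,2) = 78.
Coefficient = C(13,2) · 4^2 · (-1)^11 = 78 · 16 · (-1) = -1248.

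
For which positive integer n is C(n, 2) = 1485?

55

n(n−1)/2 = 1485 ⇒ n(n−1) = 2970. Since 55·54 = 2970, n = 55.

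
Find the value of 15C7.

C(15,7) = (15·14·13·12·11·10·9) / 7! = 32432400 / 5040 = 6435.

6435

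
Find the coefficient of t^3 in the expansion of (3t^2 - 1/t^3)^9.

-61236

General term: C(9,j)·(3t^2)^j·(-1/t^3)^(9-j), with t-exponent 2j − 3(9−j) = 5j − 27.
Set 5j − 27 = 3: j = 6.
C(9,6) = 84; 3^6 = 729; (-1)^3 = -1.
Coefficient = 84 · 729 · (-1) = -61236.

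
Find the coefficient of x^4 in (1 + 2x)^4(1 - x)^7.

51

Coefficient of x^4 = Σ_{j} C(4,j)·2^j·C(7,4-j)·(-1)^(4-j) for j from 0 to 4.
= 35 + (-280) + 504 + (-224) + 16 = 51.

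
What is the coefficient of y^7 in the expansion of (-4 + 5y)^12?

The general term is C(12,j)·(-4)^j·(5y)^(12-j); the y^7 term has j = 5.
C(12,5) = 792.
Coefficient = C(12,5) · (-4)^5 · 5^7 = 792 · (-1024) · 78125 = -63360000000.

-63360000000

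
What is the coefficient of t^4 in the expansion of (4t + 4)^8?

The general term is C(8,j)·(4t)^j·(4)^(8-j); the t^4 term has j = 4.
C(8,4) = 70.
Coefficient = C(8,4) · 4^4 · 4^4 = 70 · 256 · 256 = 4587520.

4587520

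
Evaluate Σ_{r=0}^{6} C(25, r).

245506

1 + 25 + 300 + 2300 + 12650 + 53130 + 177100 = 245506.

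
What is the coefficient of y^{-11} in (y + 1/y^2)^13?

1287

General term: C(13,j)·(y)^j·(1/y^2)^(13-j), with y-exponent 1j − 2(13−j) = 3j − 26.
Set 3j − 26 = -11: j = 5.
C(13,5) = 1287; 1^5 = 1; 1^8 = 1.
Coefficient = 1287 · 1 · 1 = 1287.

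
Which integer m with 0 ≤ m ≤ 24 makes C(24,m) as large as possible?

12

C(24,m) is maximized at m = 24/2 = 12.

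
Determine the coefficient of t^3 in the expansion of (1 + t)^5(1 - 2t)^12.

Coefficient of t^3 = Σ_{j} C(5,j)·1^j·C(12,3-j)·(-2)^(3-j) for j from 0 to 3.
= (-1760) + 1320 + (-240) + 10 = -670.

-670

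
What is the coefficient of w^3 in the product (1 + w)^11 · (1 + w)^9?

1140

Coefficient of w^3 = Σ_{j} C(11,j)·C(9,3-j) for j from 0 to 3.
= 84 + 396 + 495 + 165 = 1140.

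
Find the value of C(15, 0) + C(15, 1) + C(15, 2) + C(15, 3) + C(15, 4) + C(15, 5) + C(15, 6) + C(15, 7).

1 + 15 + 105 + 455 + 1365 + 3003 + 5005 + 6435 = 16384.

16384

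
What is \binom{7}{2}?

C(7,2) = (7·6) / 2! = 42 / 2 = 21.

21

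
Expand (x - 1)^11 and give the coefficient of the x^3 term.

165

The general term is C(11,j)·(x)^j·(-1)^(11-j); the x^3 term has j = 3.
C(11,3) = 165.
Coefficient = C(11,3) = 165.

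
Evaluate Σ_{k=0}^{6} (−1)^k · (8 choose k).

The partial alternating sum Σ_{k=0}^{6} (−1)^k C(8,k) = (−1)^6 C(7,6) = 7.

7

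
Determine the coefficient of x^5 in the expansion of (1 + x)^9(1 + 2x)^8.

39550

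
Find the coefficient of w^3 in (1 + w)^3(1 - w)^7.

8

Coefficient of w^3 = Σ_{j} C(3,j)·1^j·C(7,3-j)·(-1)^(3-j) for j from 0 to 3.
= (-35) + 63 + (-21) + 1 = 8.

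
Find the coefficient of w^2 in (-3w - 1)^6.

135

The general term is C(6,j)·(-3w)^j·(-1)^(6-j); the w^2 term has j = 2.
C(6,2) = 15.
Coefficient = C(6,2) · (-3)^2 = 15 · 9 = 135.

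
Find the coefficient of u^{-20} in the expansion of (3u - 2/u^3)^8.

General term: C(8,j)·(3u)^j·(-2/u^3)^(8-j), with u-exponent 1j − 3(8−j) = 4j − 24.
Set 4j − 24 = -20: j = 1.
C(8,1) = 8; 3^1 = 3; (-2)^7 = -128.
Coefficient = 8 · 3 · (-128) = -3072.

-3072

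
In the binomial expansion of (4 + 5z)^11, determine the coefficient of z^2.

The general term is C(11,j)·(4)^j·(5z)^(11-j); the z^2 term has j = 9.
C(11,9) = 55.
Coefficient = C(11,9) · 4^9 · 5^2 = 55 · 262144 · 25 = 360448000.

360448000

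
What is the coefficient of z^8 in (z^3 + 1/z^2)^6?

General term: C(6,j)·(z^3)^j·(1/z^2)^(6-j), with z-exponent 3j − 2(6−j) = 5j − 12.
Set 5j − 12 = 8: j = 4.
C(6,4) = 15; 1^4 = 1; 1^2 = 1.
Coefficient = 15 · 1 · 1 = 15.

15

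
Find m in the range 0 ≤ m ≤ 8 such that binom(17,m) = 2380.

4

C(17,m) increases on 0 ≤ m ≤ 8. C(17,3) = 680 and C(17,4) = 2380, so m = 4.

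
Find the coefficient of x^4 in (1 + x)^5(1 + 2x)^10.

10165

Coefficient of x^4 = Σ_{j} C(5,j)·1^j·C(10,4-j)·2^(4-j) for j from 0 to 4.
= 3360 + 4800 + 1800 + 200 + 5 = 10165.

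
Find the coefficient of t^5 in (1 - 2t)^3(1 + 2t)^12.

-3168

Coefficient of t^5 = Σ_{j} C(3,j)·(-2)^j·C(12,5-j)·2^(5-j) for j from 0 to 3.
= 25344 + (-47520) + 21120 + (-2112) = -3168.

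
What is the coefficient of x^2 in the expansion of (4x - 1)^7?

-336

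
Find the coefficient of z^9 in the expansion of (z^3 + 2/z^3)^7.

General term: C(7,j)·(z^3)^j·(2/z^3)^(7-j), with z-exponent 3j − 3(7−j) = 6j − 21.
Set 6j − 21 = 9: j = 5.
C(7,5) = 21; 1^5 = 1; 2^2 = 4.
Coefficient = 21 · 1 · 4 = 84.

84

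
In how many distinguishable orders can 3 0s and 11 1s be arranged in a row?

364

Choose positions for the 0s: C(14,3) = 364.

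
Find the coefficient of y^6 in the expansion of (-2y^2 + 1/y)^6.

General term: C(6,j)·(-2y^2)^j·(1/y)^(6-j), with y-exponent 2j − 1(6−j) = 3j − 6.
Set 3j − 6 = 6: j = 4.
C(6,4) = 15; (-2)^4 = 16; 1^2 = 1.
Coefficient = 15 · 16 · 1 = 240.

240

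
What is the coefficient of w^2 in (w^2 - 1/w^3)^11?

330

General term: C(11,j)·(w^2)^j·(-1/w^3)^(11-j), with w-exponent 2j − 3(11−j) = 5j − 33.
Set 5j − 33 = 2: j = 7.
C(11,7) = 330; 1^7 = 1; (-1)^4 = 1.
Coefficient = 330 · 1 · 1 = 330.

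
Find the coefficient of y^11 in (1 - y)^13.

The general term is C(13,j)·(1)^j·(-y)^(13-j); the y^11 term has j = 2.
C(13,2) = 78.
Coefficient = C(13,2) · (-1)^11 = 78 · (-1) = -78.

-78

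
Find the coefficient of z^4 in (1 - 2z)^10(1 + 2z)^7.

Coefficient of z^4 = Σ_{j} C(10,j)·(-2)^j·C(7,4-j)·2^(4-j) for j from 0 to 4.
= 560 + (-5600) + 15120 + (-13440) + 3360 = 0.

0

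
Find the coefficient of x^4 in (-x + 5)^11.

25781250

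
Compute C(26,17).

3124550

C(26,17) = C(26,9) by symmetry.
C(26,9) = (26·25·24·23·22·21·20·19·18) / 9! = 1133836704000 / 362880 = 3124550.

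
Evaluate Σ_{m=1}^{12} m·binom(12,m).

24576

Since m·C(12,m) = 12·C(11,m−1), the sum is 12·2^11 = 12·2048 = 24576.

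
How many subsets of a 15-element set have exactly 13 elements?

105

Choose the 13 positions: C(15,13) = 105.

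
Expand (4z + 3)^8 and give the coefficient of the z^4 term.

1451520

The general term is C(8,j)·(4z)^j·(3)^(8-j); the z^4 term has j = 4.
C(8,4) = 70.
Coefficient = C(8,4) · 4^4 · 3^4 = 70 · 256 · 81 = 1451520.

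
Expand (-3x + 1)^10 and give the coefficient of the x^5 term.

-61236

The general term is C(10,j)·(-3x)^j·(1)^(10-j); the x^5 term has j = 5.
C(10,5) = 252.
Coefficient = C(10,5) · (-3)^5 = 252 · (-243) = -61236.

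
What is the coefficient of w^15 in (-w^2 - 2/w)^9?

General term: C(9,j)·(-w^2)^j·(-2/w)^(9-j), with w-exponent 2j − 1(9−j) = 3j − 9.
Set 3j − 9 = 15: j = 8.
C(9,8) = 9; (-1)^8 = 1; (-2)^1 = -2.
Coefficient = 9 · 1 · (-2) = -18.

-18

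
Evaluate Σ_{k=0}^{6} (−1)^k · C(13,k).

The partial alternating sum Σ_{k=0}^{6} (−1)^k C(13,k) = (−1)^6 C(12,6) = 924.

924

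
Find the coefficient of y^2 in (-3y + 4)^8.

1032192

The general term is C(8,j)·(-3y)^j·(4)^(8-j); the y^2 term has j = 2.
C(8,2) = 28.
Coefficient = C(8,2) · (-3)^2 · 4^6 = 28 · 9 · 4096 = 1032192.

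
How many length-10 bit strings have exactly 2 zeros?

45

Choose the 2 positions: C(10,2) = 45.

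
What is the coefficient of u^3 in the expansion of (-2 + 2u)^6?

-1280

The general term is C(6,j)·(-2)^j·(2u)^(6-j); the u^3 term has j = 3.
C(6,3) = 20.
Coefficient = C(6,3) · (-2)^3 · 2^3 = 20 · (-8) · 8 = -1280.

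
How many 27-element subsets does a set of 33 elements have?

C(33,27) = C(33,6) by symmetry.
C(33,6) = (33·32·31·30·29·28) / 6! = 797448960 / 720 = 1107568.

1107568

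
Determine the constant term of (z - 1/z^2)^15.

-3003

General term: C(15,j)·(z)^j·(-1/z^2)^(15-j), with z-exponent 1j − 2(15−j) = 3j − 30.
Set 3j − 30 = 0: j = 10.
C(15,10) = 3003; 1^10 = 1; (-1)^5 = -1.
Coefficient = 3003 · 1 · (-1) = -3003.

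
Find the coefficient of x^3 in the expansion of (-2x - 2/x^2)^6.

General term: C(6,j)·(-2x)^j·(-2/x^2)^(6-j), with x-exponent 1j − 2(6−j) = 3j − 12.
Set 3j − 12 = 3: j = 5.
C(6,5) = 6; (-2)^5 = -32; (-2)^1 = -2.
Coefficient = 6 · (-32) · (-2) = 384.

384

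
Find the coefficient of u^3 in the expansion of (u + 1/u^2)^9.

36

General term: C(9,j)·(u)^j·(1/u^2)^(9-j), with u-exponent 1j − 2(9−j) = 3j − 18.
Set 3j − 18 = 3: j = 7.
C(9,7) = 36; 1^7 = 1; 1^2 = 1.
Coefficient = 36 · 1 · 1 = 36.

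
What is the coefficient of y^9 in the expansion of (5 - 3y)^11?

The general term is C(11,j)·(5)^j·(-3y)^(11-j); the y^9 term has j = 2.
C(11,2) = 55.
Coefficient = C(11,2) · 5^2 · (-3)^9 = 55 · 25 · (-19683) = -27064125.

-27064125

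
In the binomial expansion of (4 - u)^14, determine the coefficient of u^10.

The general term is C(14,j)·(4)^j·(-u)^(14-j); the u^10 term has j = 4.
C(14,4) = 1001.
Coefficient = C(14,4) · 4^4 = 1001 · 256 = 256256.

256256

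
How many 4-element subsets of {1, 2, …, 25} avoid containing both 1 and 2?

12397

All 4-subsets: C(25,4) = 12650. Those containing both fixed elements: C(23,2) = 253.
12650 − 253 = 12397.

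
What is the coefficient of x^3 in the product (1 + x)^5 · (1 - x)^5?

0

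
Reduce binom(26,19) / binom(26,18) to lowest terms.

C(n,k+1)/C(n,k) = (n−k)/(k+1) = (26−18)/(18+1) = 8/19.

8/19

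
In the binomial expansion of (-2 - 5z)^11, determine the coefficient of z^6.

-231000000

The general term is C(11,j)·(-2)^j·(-5z)^(11-j); the z^6 term has j = 5.
C(11,5) = 462.
Coefficient = C(11,5) · (-2)^5 · (-5)^6 = 462 · (-32) · 15625 = -231000000.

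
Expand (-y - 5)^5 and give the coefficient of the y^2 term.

The general term is C(5,j)·(-y)^j·(-5)^(5-j); the y^2 term has j = 2.
C(5,2) = 10.
Coefficient = C(5,2) · (-5)^3 = 10 · (-125) = -1250.

-1250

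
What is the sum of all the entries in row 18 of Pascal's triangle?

262144

The entries of row 18 sum to 2^18 = 262144.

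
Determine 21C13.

203490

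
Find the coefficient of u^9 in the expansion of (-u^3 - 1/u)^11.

-462

General term: C(11,j)·(-u^3)^j·(-1/u)^(11-j), with u-exponent 3j − 1(11−j) = 4j − 11.
Set 4j − 11 = 9: j = 5.
C(11,5) = 462; (-1)^5 = -1; (-1)^6 = 1.
Coefficient = 462 · (-1) · 1 = -462.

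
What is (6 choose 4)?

15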